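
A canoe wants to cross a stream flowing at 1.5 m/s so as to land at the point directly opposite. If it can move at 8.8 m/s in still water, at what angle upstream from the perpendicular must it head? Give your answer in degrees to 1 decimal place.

To cancel the current, the upstream component of the canoe's velocity must equal the flow: 8.8 sin θ = 1.5.
sin θ = 1.5 / 8.8 = 0.1705.
θ = arcsin(0.1705) = 9.814°.

9.8°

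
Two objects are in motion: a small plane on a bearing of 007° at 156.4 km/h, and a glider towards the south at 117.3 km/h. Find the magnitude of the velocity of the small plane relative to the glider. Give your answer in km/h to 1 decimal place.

Taking east as x and north as y: small plane velocity = (19.060, 155.234) km/h; glider velocity = (0.000, -117.300) km/h.
Velocity of small plane relative to glider = (19.060, 155.234) − (0.000, -117.300) = (19.060, 272.534) km/h.
Magnitude = |(19.060, 272.534)| = 273.200 km/h.

273.2 km/h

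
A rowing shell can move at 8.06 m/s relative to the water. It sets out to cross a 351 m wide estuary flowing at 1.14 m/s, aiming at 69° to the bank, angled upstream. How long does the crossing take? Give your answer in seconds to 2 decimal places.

46.65 s

The component of the rowing shell's velocity perpendicular to the bank is 8.06 × sin 69° = 7.525 m/s.
The flow acts along the bank and has no component across it.
Time = 351 / 7.525 = 46.647 s.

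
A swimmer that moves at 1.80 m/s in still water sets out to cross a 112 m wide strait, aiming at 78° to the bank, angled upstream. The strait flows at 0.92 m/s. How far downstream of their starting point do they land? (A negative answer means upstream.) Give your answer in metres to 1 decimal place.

34.7 m

Perpendicular speed = 1.761 m/s; crossing time = 112 / 1.761 = 63.612 s.
Net downstream speed = 0.546 m/s.
Drift = 0.546 × 63.612 = 34.717 m (downstream).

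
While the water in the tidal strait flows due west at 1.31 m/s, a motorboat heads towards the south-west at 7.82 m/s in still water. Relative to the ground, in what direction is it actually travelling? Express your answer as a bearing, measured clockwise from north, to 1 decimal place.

Taking east as x and north as y: velocity relative to the water = (-5.530, -5.530) m/s; the water relative to ground = (-1.310, 0.000) m/s.
Velocity relative to ground = (-5.530, -5.530) + (-1.310, 0.000) = (-6.840, -5.530) m/s.
Bearing = atan2(-6.84, -5.53) = 231.05° clockwise from north.

231.0°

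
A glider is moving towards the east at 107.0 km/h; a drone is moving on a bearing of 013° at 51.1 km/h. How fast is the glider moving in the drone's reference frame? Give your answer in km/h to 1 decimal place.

Taking east as x and north as y: glider velocity = (107.000, 0.000) km/h; drone velocity = (11.495, 49.790) km/h.
Velocity of glider relative to drone = (107.000, 0.000) − (11.495, 49.790) = (95.505, -49.790) km/h.
Magnitude = |(95.505, -49.790)| = 107.705 km/h.

107.7 km/h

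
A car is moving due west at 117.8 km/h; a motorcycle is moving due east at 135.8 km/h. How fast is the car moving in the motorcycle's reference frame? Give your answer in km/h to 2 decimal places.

253.60 km/h

Taking east as x and north as y: car velocity = (-117.800, 0.000) km/h; motorcycle velocity = (135.800, 0.000) km/h.
Velocity of car relative to motorcycle = (-117.800, 0.000) − (135.800, 0.000) = (-253.600, 0.000) km/h.
Magnitude = |(-253.600, 0.000)| = 253.600 km/h.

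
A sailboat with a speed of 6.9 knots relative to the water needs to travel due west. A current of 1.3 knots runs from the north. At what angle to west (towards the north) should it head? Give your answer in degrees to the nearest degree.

11°

The current pushes perpendicular to the desired track; the heading must have a component into the current equal to 1.3 knots: 6.9 sin θ = 1.3.
sin θ = 0.1884, so θ = 10.860°.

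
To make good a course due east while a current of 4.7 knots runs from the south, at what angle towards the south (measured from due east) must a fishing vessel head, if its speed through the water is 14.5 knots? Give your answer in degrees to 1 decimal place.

The current pushes perpendicular to the desired track; the heading must have a component into the current equal to 4.7 knots: 14.5 sin θ = 4.7.
sin θ = 0.3241, so θ = 18.913°.

18.9°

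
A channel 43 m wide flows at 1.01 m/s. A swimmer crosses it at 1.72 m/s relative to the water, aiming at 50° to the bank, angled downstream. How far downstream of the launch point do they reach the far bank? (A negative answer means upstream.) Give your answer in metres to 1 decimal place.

Perpendicular speed = 1.318 m/s; crossing time = 43 / 1.318 = 32.635 s.
Net downstream speed = 2.116 m/s.
Drift = 2.116 × 32.635 = 69.043 m (downstream).

69.0 m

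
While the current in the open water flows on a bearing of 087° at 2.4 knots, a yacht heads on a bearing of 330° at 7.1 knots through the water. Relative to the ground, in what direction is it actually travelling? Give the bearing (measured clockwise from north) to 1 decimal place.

349.6°

Taking east as x and north as y: velocity relative to the water = (-3.550, 6.149) knots; the water relative to ground = (2.397, 0.126) knots.
Velocity relative to ground = (-3.550, 6.149) + (2.397, 0.126) = (-1.153, 6.274) knots.
Bearing = atan2(-1.15, 6.27) = 349.58° clockwise from north.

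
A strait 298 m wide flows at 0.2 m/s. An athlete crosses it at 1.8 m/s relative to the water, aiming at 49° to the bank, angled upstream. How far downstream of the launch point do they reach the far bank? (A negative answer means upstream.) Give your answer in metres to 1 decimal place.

Perpendicular speed = 1.358 m/s; crossing time = 298 / 1.358 = 219.363 s.
Net downstream speed = -0.981 m/s.
Drift = -0.981 × 219.363 = -215.175 m (upstream).

-215.2 m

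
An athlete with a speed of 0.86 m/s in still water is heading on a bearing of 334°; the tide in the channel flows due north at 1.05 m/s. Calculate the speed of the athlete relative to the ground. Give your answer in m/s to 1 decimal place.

1.9 m/s

Taking east as x and north as y: velocity relative to the water = (-0.377, 0.773) m/s; the water relative to ground = (0.000, 1.050) m/s.
Velocity relative to ground = (-0.377, 0.773) + (0.000, 1.050) = (-0.377, 1.823) m/s.
Speed = |(-0.377, 1.823)| = 1.862 m/s.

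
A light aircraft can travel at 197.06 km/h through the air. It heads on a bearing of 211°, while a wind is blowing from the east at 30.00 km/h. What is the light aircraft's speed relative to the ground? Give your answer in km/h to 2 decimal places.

Taking east as x and north as y: velocity relative to the air = (-101.493, -168.913) km/h; the air relative to ground = (-30.000, 0.000) km/h.
Velocity relative to ground = (-101.493, -168.913) + (-30.000, 0.000) = (-131.493, -168.913) km/h.
Speed = |(-131.493, -168.913)| = 214.061 km/h.

214.06 km/h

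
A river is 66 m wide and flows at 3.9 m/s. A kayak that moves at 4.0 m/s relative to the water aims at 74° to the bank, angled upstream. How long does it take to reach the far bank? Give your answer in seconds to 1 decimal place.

The component of the kayak's velocity perpendicular to the bank is 4.0 × sin 74° = 3.845 m/s.
The flow acts along the bank and has no component across it.
Time = 66 / 3.845 = 17.165 s.

17.2 s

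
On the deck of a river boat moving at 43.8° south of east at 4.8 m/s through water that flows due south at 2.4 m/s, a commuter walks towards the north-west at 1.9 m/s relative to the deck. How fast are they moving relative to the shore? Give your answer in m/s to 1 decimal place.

4.9 m/s

In east/north components (m/s): commuter relative to river boat = (-1.344, 1.344); river boat relative to water = (3.464, -3.322); water relative to ground = (0.000, -2.400).
Sum = (2.121, -4.379) m/s.
Speed = |(2.121, -4.379)| = 4.865 m/s.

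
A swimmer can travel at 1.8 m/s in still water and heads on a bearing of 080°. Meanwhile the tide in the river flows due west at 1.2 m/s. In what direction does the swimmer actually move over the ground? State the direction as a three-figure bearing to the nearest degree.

Taking east as x and north as y: velocity relative to the water = (1.773, 0.313) m/s; the water relative to ground = (-1.200, 0.000) m/s.
Velocity relative to ground = (1.773, 0.313) + (-1.200, 0.000) = (0.573, 0.313) m/s.
Bearing = atan2(0.57, 0.31) = 61.37° clockwise from north.

061°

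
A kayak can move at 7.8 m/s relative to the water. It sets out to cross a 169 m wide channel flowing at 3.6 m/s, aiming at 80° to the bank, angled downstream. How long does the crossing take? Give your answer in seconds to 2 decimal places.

22.00 s

The component of the kayak's velocity perpendicular to the bank is 7.8 × sin 80° = 7.682 m/s.
The flow acts along the bank and has no component across it.
Time = 169 / 7.682 = 22.001 s.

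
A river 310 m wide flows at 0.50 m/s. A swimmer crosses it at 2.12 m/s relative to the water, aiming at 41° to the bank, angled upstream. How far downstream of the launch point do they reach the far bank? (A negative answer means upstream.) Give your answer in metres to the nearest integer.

-245 m

Perpendicular speed = 1.391 m/s; crossing time = 310 / 1.391 = 222.886 s.
Net downstream speed = -1.100 m/s.
Drift = -1.100 × 222.886 = -245.171 m (upstream).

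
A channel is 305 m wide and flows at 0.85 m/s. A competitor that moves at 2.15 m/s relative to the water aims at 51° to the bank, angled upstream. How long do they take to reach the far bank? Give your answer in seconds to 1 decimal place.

The component of the competitor's velocity perpendicular to the bank is 2.15 × sin 51° = 1.671 m/s.
The flow acts along the bank and has no component across it.
Time = 305 / 1.671 = 182.540 s.

182.5 s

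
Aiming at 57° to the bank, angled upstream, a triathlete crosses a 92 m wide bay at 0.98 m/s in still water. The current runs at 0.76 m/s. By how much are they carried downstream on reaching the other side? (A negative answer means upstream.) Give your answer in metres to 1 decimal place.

25.3 m

Perpendicular speed = 0.822 m/s; crossing time = 92 / 0.822 = 111.936 s.
Net downstream speed = 0.226 m/s.
Drift = 0.226 × 111.936 = 25.326 m (downstream).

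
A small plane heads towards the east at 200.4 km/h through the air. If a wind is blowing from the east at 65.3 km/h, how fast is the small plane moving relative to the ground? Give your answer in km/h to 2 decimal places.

135.10 km/h

Taking east as x and north as y: velocity relative to the air = (200.400, 0.000) km/h; the air relative to ground = (-65.300, 0.000) km/h.
Velocity relative to ground = (200.400, 0.000) + (-65.300, 0.000) = (135.100, 0.000) km/h.
Speed = |(135.100, 0.000)| = 135.100 km/h.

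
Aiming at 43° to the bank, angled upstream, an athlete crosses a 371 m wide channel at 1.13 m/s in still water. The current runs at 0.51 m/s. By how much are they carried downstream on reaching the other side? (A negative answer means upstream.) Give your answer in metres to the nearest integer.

Perpendicular speed = 0.771 m/s; crossing time = 371 / 0.771 = 481.407 s.
Net downstream speed = -0.316 m/s.
Drift = -0.316 × 481.407 = -152.331 m (upstream).

-152 m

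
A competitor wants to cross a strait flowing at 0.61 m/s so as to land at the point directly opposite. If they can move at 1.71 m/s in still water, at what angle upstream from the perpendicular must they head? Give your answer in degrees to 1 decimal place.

20.9°

To cancel the current, the upstream component of the competitor's velocity must equal the flow: 1.71 sin θ = 0.61.
sin θ = 0.61 / 1.71 = 0.3567.
θ = arcsin(0.3567) = 20.899°.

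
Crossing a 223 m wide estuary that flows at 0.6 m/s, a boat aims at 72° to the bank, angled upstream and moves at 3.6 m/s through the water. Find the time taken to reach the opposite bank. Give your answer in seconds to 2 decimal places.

65.13 s

The component of the boat's velocity perpendicular to the bank is 3.6 × sin 72° = 3.424 m/s.
The flow acts along the bank and has no component across it.
Time = 223 / 3.424 = 65.132 s.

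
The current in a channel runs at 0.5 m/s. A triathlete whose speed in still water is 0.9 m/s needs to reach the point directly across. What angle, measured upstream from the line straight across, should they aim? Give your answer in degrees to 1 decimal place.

To cancel the current, the upstream component of the triathlete's velocity must equal the flow: 0.9 sin θ = 0.5.
sin θ = 0.5 / 0.9 = 0.5556.
θ = arcsin(0.5556) = 33.749°.

33.7°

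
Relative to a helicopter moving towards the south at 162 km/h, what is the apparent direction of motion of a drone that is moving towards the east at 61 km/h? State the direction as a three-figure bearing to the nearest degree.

Taking east as x and north as y: drone velocity = (61.000, 0.000) km/h; helicopter velocity = (0.000, -162.000) km/h.
Velocity of drone relative to helicopter = (61.000, 0.000) − (0.000, -162.000) = (61.000, 162.000) km/h.
Bearing = atan2(61.00, 162.00) = 20.63° clockwise from north.

021°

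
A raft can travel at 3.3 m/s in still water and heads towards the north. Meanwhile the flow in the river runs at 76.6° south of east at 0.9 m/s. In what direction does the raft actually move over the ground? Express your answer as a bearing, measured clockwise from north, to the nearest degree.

Taking east as x and north as y: velocity relative to the water = (0.000, 3.300) m/s; the water relative to ground = (0.209, -0.875) m/s.
Velocity relative to ground = (0.000, 3.300) + (0.209, -0.875) = (0.209, 2.425) m/s.
Bearing = atan2(0.21, 2.42) = 4.92° clockwise from north.

005°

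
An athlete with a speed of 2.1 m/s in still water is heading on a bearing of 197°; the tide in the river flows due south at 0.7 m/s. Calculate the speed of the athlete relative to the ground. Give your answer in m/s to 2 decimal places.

2.78 m/s

Taking east as x and north as y: velocity relative to the water = (-0.614, -2.008) m/s; the water relative to ground = (0.000, -0.700) m/s.
Velocity relative to ground = (-0.614, -2.008) + (0.000, -0.700) = (-0.614, -2.708) m/s.
Speed = |(-0.614, -2.708)| = 2.777 m/s.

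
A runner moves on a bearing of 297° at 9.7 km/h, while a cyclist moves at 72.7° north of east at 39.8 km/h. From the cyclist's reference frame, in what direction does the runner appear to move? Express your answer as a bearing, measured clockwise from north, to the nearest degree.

211°

Taking east as x and north as y: runner velocity = (-8.643, 4.404) km/h; cyclist velocity = (11.836, 37.999) km/h.
Velocity of runner relative to cyclist = (-8.643, 4.404) − (11.836, 37.999) = (-20.478, -33.596) km/h.
Bearing = atan2(-20.48, -33.60) = 211.36° clockwise from north.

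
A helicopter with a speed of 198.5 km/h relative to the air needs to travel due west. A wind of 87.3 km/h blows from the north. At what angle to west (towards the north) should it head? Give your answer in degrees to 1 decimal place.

The wind pushes perpendicular to the desired track; the heading must have a component into the wind equal to 87.3 km/h: 198.5 sin θ = 87.3.
sin θ = 0.4398, so θ = 26.091°.

26.1°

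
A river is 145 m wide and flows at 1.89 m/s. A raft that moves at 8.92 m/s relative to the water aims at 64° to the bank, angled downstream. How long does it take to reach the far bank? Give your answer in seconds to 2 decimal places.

The component of the raft's velocity perpendicular to the bank is 8.92 × sin 64° = 8.017 m/s.
The flow acts along the bank and has no component across it.
Time = 145 / 8.017 = 18.086 s.

18.09 s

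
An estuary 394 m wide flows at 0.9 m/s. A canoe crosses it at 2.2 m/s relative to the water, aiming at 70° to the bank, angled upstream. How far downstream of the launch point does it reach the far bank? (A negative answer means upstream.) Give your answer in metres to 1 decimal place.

Perpendicular speed = 2.067 m/s; crossing time = 394 / 2.067 = 190.585 s.
Net downstream speed = 0.148 m/s.
Drift = 0.148 × 190.585 = 28.122 m (downstream).

28.1 m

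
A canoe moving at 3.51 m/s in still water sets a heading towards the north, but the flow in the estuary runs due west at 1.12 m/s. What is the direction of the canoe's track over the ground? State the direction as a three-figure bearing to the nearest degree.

Taking east as x and north as y: velocity relative to the water = (0.000, 3.510) m/s; the water relative to ground = (-1.120, 0.000) m/s.
Velocity relative to ground = (0.000, 3.510) + (-1.120, 0.000) = (-1.120, 3.510) m/s.
Bearing = atan2(-1.12, 3.51) = 342.30° clockwise from north.

342°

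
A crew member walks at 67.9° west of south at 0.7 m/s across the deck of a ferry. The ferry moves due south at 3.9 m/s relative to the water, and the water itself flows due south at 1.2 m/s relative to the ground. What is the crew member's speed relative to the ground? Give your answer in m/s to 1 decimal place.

5.4 m/s

In east/north components (m/s): crew member relative to ferry = (-0.649, -0.263); ferry relative to water = (0.000, -3.900); water relative to ground = (0.000, -1.200).
Sum = (-0.649, -5.363) m/s.
Speed = |(-0.649, -5.363)| = 5.402 m/s.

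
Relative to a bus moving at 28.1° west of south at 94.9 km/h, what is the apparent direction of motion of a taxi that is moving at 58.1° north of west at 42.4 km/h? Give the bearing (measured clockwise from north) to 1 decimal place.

Taking east as x and north as y: taxi velocity = (-22.406, 35.996) km/h; bus velocity = (-44.699, -83.714) km/h.
Velocity of taxi relative to bus = (-22.406, 35.996) − (-44.699, -83.714) = (22.293, 119.710) km/h.
Bearing = atan2(22.29, 119.71) = 10.55° clockwise from north.

010.5°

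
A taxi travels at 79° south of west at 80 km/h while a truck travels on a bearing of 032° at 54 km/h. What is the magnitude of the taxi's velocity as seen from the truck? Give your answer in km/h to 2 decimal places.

131.84 km/h

Taking east as x and north as y: taxi velocity = (-15.265, -78.530) km/h; truck velocity = (28.616, 45.795) km/h.
Velocity of taxi relative to truck = (-15.265, -78.530) − (28.616, 45.795) = (-43.880, -124.325) km/h.
Magnitude = |(-43.880, -124.325)| = 131.841 km/h.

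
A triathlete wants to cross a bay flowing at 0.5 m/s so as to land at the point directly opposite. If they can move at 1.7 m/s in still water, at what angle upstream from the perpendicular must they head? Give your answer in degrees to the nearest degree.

17°

To cancel the current, the upstream component of the triathlete's velocity must equal the flow: 1.7 sin θ = 0.5.
sin θ = 0.5 / 1.7 = 0.2941.
θ = arcsin(0.2941) = 17.105°.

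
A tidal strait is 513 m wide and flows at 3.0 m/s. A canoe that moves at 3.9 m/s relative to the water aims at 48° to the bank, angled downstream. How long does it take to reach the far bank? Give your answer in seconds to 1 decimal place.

The component of the canoe's velocity perpendicular to the bank is 3.9 × sin 48° = 2.898 m/s.
The flow acts along the bank and has no component across it.
Time = 513 / 2.898 = 177.002 s.

177.0 s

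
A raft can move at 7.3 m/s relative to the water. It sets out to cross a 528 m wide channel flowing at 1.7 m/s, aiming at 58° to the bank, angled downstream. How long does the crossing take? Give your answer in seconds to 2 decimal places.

The component of the raft's velocity perpendicular to the bank is 7.3 × sin 58° = 6.191 m/s.
The current is parallel to the bank, so it does not affect the crossing time.
Time = 528 / 6.191 = 85.289 s.

85.29 s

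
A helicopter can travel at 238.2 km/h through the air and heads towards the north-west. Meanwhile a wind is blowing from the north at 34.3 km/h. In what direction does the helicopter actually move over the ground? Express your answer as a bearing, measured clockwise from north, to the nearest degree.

Taking east as x and north as y: velocity relative to the air = (-168.433, 168.433) km/h; the air relative to ground = (0.000, -34.300) km/h.
Velocity relative to ground = (-168.433, 168.433) + (0.000, -34.300) = (-168.433, 134.133) km/h.
Bearing = atan2(-168.43, 134.13) = 308.53° clockwise from north.

309°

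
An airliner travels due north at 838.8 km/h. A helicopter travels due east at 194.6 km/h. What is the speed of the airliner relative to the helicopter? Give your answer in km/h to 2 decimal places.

Taking east as x and north as y: airliner velocity = (0.000, 838.800) km/h; helicopter velocity = (194.600, 0.000) km/h.
Velocity of airliner relative to helicopter = (0.000, 838.800) − (194.600, 0.000) = (-194.600, 838.800) km/h.
Magnitude = |(-194.600, 838.800)| = 861.078 km/h.

861.08 km/h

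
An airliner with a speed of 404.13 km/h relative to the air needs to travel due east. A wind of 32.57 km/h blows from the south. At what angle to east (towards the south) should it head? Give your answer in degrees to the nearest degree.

5°

The wind pushes perpendicular to the desired track; the heading must have a component into the wind equal to 32.57 km/h: 404.13 sin θ = 32.57.
sin θ = 0.0806, so θ = 4.623°.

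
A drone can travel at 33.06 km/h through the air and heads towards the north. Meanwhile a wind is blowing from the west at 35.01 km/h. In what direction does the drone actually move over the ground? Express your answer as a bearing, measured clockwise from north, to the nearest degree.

Taking east as x and north as y: velocity relative to the air = (0.000, 33.060) km/h; the air relative to ground = (35.010, 0.000) km/h.
Velocity relative to ground = (0.000, 33.060) + (35.010, 0.000) = (35.010, 33.060) km/h.
Bearing = atan2(35.01, 33.06) = 46.64° clockwise from north.

047°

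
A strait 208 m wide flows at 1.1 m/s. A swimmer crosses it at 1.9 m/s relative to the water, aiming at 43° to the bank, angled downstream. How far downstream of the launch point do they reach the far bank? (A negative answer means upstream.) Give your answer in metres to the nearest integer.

Perpendicular speed = 1.296 m/s; crossing time = 208 / 1.296 = 160.519 s.
Net downstream speed = 2.490 m/s.
Drift = 2.490 × 160.519 = 399.624 m (downstream).

400 m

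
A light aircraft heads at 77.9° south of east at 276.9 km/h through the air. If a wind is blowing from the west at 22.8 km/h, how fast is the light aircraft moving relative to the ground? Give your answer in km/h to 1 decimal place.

282.6 km/h

Taking east as x and north as y: velocity relative to the air = (58.043, -270.748) km/h; the air relative to ground = (22.800, 0.000) km/h.
Velocity relative to ground = (58.043, -270.748) + (22.800, 0.000) = (80.843, -270.748) km/h.
Speed = |(80.843, -270.748)| = 282.560 km/h.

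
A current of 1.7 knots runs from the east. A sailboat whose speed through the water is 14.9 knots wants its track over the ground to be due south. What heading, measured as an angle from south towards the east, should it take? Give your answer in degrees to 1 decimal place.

The current pushes perpendicular to the desired track; the heading must have a component into the current equal to 1.7 knots: 14.9 sin θ = 1.7.
sin θ = 0.1141, so θ = 6.551°.

6.6°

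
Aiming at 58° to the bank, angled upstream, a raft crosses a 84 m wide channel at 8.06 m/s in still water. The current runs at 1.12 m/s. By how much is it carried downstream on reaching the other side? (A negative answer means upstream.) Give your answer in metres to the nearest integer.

Perpendicular speed = 6.835 m/s; crossing time = 84 / 6.835 = 12.289 s.
Net downstream speed = -3.151 m/s.
Drift = -3.151 × 12.289 = -38.725 m (upstream).

-39 m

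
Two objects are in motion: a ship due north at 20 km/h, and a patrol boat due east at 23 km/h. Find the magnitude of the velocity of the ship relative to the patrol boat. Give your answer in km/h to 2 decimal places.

30.48 km/h

Taking east as x and north as y: ship velocity = (0.000, 20.000) km/h; patrol boat velocity = (23.000, 0.000) km/h.
Velocity of ship relative to patrol boat = (0.000, 20.000) − (23.000, 0.000) = (-23.000, 20.000) km/h.
Magnitude = |(-23.000, 20.000)| = 30.480 km/h.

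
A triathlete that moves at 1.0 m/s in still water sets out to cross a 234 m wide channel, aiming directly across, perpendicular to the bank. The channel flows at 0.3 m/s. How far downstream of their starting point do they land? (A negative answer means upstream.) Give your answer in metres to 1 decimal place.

Perpendicular speed = 1.000 m/s; crossing time = 234 / 1.000 = 234.000 s.
Net downstream speed = 0.300 m/s.
Drift = 0.300 × 234.000 = 70.200 m (downstream).

70.2 m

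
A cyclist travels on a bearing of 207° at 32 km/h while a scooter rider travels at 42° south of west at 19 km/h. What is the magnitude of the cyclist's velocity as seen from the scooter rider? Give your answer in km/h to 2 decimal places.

Taking east as x and north as y: cyclist velocity = (-14.528, -28.512) km/h; scooter rider velocity = (-14.120, -12.713) km/h.
Velocity of cyclist relative to scooter rider = (-14.528, -28.512) − (-14.120, -12.713) = (-0.408, -15.799) km/h.
Magnitude = |(-0.408, -15.799)| = 15.804 km/h.

15.80 km/h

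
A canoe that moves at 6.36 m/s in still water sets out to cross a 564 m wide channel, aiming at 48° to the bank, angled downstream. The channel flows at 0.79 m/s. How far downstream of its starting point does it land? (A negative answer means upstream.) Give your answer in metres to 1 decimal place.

602.1 m

Perpendicular speed = 4.726 m/s; crossing time = 564 / 4.726 = 119.330 s.
Net downstream speed = 5.046 m/s.
Drift = 5.046 × 119.330 = 602.098 m (downstream).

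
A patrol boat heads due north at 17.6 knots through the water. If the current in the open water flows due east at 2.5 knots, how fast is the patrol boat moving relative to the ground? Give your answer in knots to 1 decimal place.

17.8 knots

Taking east as x and north as y: velocity relative to the water = (0.000, 17.600) knots; the water relative to ground = (2.500, 0.000) knots.
Velocity relative to ground = (0.000, 17.600) + (2.500, 0.000) = (2.500, 17.600) knots.
Speed = |(2.500, 17.600)| = 17.777 knots.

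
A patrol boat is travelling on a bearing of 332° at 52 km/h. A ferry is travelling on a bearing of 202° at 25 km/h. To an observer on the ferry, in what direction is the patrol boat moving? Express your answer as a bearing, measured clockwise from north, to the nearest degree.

Taking east as x and north as y: patrol boat velocity = (-24.413, 45.913) km/h; ferry velocity = (-9.365, -23.180) km/h.
Velocity of patrol boat relative to ferry = (-24.413, 45.913) − (-9.365, -23.180) = (-15.047, 69.093) km/h.
Bearing = atan2(-15.05, 69.09) = 347.71° clockwise from north.

348°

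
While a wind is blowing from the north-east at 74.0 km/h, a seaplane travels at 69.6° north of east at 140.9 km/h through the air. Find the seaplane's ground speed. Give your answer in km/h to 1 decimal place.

79.8 km/h

Taking east as x and north as y: velocity relative to the air = (49.114, 132.063) km/h; the air relative to ground = (-52.326, -52.326) km/h.
Velocity relative to ground = (49.114, 132.063) + (-52.326, -52.326) = (-3.212, 79.737) km/h.
Speed = |(-3.212, 79.737)| = 79.802 km/h.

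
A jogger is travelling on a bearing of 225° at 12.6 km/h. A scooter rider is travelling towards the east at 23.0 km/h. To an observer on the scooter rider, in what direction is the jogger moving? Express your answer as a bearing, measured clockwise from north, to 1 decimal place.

254.4°

Taking east as x and north as y: jogger velocity = (-8.910, -8.910) km/h; scooter rider velocity = (23.000, 0.000) km/h.
Velocity of jogger relative to scooter rider = (-8.910, -8.910) − (23.000, 0.000) = (-31.910, -8.910) km/h.
Bearing = atan2(-31.91, -8.91) = 254.40° clockwise from north.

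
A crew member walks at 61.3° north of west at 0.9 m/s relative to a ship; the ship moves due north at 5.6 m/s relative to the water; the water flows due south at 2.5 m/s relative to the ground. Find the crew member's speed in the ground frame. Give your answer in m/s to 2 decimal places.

3.91 m/s

In east/north components (m/s): crew member relative to ship = (-0.432, 0.789); ship relative to water = (0.000, 5.600); water relative to ground = (0.000, -2.500).
Sum = (-0.432, 3.889) m/s.
Speed = |(-0.432, 3.889)| = 3.913 m/s.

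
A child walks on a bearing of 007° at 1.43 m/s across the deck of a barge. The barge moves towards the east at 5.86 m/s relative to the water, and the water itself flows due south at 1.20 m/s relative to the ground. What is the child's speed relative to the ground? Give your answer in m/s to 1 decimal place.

6.0 m/s

In east/north components (m/s): child relative to barge = (0.174, 1.419); barge relative to water = (5.860, 0.000); water relative to ground = (0.000, -1.200).
Sum = (6.034, 0.219) m/s.
Speed = |(6.034, 0.219)| = 6.038 m/s.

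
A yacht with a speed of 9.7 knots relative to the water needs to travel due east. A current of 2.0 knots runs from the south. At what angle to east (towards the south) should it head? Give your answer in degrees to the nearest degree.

The current pushes perpendicular to the desired track; the heading must have a component into the current equal to 2.0 knots: 9.7 sin θ = 2.0.
sin θ = 0.2062, so θ = 11.899°.

12°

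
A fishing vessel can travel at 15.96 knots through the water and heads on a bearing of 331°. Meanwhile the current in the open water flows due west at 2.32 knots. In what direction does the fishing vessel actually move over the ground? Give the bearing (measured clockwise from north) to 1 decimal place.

Taking east as x and north as y: velocity relative to the water = (-7.738, 13.959) knots; the water relative to ground = (-2.320, 0.000) knots.
Velocity relative to ground = (-7.738, 13.959) + (-2.320, 0.000) = (-10.058, 13.959) knots.
Bearing = atan2(-10.06, 13.96) = 324.23° clockwise from north.

324.2°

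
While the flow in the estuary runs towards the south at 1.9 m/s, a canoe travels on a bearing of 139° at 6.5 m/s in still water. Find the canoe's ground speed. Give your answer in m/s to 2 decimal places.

Taking east as x and north as y: velocity relative to the water = (4.264, -4.906) m/s; the water relative to ground = (0.000, -1.900) m/s.
Velocity relative to ground = (4.264, -4.906) + (0.000, -1.900) = (4.264, -6.806) m/s.
Speed = |(4.264, -6.806)| = 8.031 m/s.

8.03 m/s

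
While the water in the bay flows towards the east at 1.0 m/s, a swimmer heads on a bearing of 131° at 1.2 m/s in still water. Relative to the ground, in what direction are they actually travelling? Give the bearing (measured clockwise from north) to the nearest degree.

112°

Taking east as x and north as y: velocity relative to the water = (0.906, -0.787) m/s; the water relative to ground = (1.000, 0.000) m/s.
Velocity relative to ground = (0.906, -0.787) + (1.000, 0.000) = (1.906, -0.787) m/s.
Bearing = atan2(1.91, -0.79) = 112.45° clockwise from north.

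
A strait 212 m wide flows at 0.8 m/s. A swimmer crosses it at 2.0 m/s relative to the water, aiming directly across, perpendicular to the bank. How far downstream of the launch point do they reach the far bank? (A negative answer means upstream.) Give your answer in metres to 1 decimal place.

Perpendicular speed = 2.000 m/s; crossing time = 212 / 2.000 = 106.000 s.
Net downstream speed = 0.800 m/s.
Drift = 0.800 × 106.000 = 84.800 m (downstream).

84.8 m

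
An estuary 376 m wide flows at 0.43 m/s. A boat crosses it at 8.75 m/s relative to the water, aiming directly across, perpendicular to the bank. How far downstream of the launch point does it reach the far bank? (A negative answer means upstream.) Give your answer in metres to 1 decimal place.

Perpendicular speed = 8.750 m/s; crossing time = 376 / 8.750 = 42.971 s.
Net downstream speed = 0.430 m/s.
Drift = 0.430 × 42.971 = 18.478 m (downstream).

18.5 m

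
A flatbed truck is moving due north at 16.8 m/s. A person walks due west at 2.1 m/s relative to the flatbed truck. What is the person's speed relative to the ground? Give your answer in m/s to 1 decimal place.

Taking east as x and north as y: flatbed truck velocity = (0.000, 16.800) m/s; person velocity relative to flatbed truck = (-2.100, 0.000) m/s.
Velocity relative to ground = (0.000, 16.800) + (-2.100, 0.000) = (-2.100, 16.800) m/s.
Speed = |(-2.100, 16.800)| = 16.931 m/s.

16.9 m/s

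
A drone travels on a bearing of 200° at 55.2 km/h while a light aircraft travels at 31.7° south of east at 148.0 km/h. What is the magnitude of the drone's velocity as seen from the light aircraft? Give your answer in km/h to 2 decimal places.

Taking east as x and north as y: drone velocity = (-18.880, -51.871) km/h; light aircraft velocity = (125.920, -77.770) km/h.
Velocity of drone relative to light aircraft = (-18.880, -51.871) − (125.920, -77.770) = (-144.800, 25.899) km/h.
Magnitude = |(-144.800, 25.899)| = 147.097 km/h.

147.10 km/h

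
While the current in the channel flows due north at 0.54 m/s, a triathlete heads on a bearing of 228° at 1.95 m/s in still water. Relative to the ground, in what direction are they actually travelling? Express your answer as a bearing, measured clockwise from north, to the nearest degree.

Taking east as x and north as y: velocity relative to the water = (-1.449, -1.305) m/s; the water relative to ground = (0.000, 0.540) m/s.
Velocity relative to ground = (-1.449, -1.305) + (0.000, 0.540) = (-1.449, -0.765) m/s.
Bearing = atan2(-1.45, -0.76) = 242.18° clockwise from north.

242°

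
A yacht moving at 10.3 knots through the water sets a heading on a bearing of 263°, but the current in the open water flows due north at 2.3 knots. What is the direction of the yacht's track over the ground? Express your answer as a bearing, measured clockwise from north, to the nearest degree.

276°

Taking east as x and north as y: velocity relative to the water = (-10.223, -1.255) knots; the water relative to ground = (0.000, 2.300) knots.
Velocity relative to ground = (-10.223, -1.255) + (0.000, 2.300) = (-10.223, 1.045) knots.
Bearing = atan2(-10.22, 1.04) = 275.83° clockwise from north.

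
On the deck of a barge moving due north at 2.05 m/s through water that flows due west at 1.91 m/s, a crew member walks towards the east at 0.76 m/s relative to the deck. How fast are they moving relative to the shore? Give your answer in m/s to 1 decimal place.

2.4 m/s

In east/north components (m/s): crew member relative to barge = (0.760, 0.000); barge relative to water = (0.000, 2.050); water relative to ground = (-1.910, 0.000).
Sum = (-1.150, 2.050) m/s.
Speed = |(-1.150, 2.050)| = 2.351 m/s.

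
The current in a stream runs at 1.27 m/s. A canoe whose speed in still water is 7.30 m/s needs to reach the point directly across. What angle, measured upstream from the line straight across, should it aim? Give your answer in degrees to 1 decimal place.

10.0°

To cancel the current, the upstream component of the canoe's velocity must equal the flow: 7.30 sin θ = 1.27.
sin θ = 1.27 / 7.30 = 0.1740.
θ = arcsin(0.1740) = 10.019°.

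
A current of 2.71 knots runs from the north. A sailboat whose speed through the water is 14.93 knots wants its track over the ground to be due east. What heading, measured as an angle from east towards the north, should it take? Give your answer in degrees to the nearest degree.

10°

The current pushes perpendicular to the desired track; the heading must have a component into the current equal to 2.71 knots: 14.93 sin θ = 2.71.
sin θ = 0.1815, so θ = 10.458°.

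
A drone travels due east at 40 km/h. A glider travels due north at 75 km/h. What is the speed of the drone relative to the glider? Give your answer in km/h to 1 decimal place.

85.0 km/h

Taking east as x and north as y: drone velocity = (40.000, 0.000) km/h; glider velocity = (0.000, 75.000) km/h.
Velocity of drone relative to glider = (40.000, 0.000) − (0.000, 75.000) = (40.000, -75.000) km/h.
Magnitude = |(40.000, -75.000)| = 85.000 km/h.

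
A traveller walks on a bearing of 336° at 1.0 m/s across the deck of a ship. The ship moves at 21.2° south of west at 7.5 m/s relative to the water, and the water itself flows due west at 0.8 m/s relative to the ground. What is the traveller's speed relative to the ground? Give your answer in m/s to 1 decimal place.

In east/north components (m/s): traveller relative to ship = (-0.407, 0.914); ship relative to water = (-6.992, -2.712); water relative to ground = (-0.800, 0.000).
Sum = (-8.199, -1.799) m/s.
Speed = |(-8.199, -1.799)| = 8.394 m/s.

8.4 m/s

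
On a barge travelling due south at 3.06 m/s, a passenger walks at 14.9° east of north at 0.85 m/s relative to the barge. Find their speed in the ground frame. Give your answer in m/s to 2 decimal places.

2.25 m/s

Taking east as x and north as y: barge velocity = (0.000, -3.060) m/s; passenger velocity relative to barge = (0.219, 0.821) m/s.
Velocity relative to ground = (0.000, -3.060) + (0.219, 0.821) = (0.219, -2.239) m/s.
Speed = |(0.219, -2.239)| = 2.249 m/s.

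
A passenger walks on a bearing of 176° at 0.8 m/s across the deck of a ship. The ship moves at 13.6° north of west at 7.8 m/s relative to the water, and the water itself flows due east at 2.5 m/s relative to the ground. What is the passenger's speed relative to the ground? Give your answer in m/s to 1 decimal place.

5.1 m/s

In east/north components (m/s): passenger relative to ship = (0.056, -0.798); ship relative to water = (-7.581, 1.834); water relative to ground = (2.500, 0.000).
Sum = (-5.025, 1.036) m/s.
Speed = |(-5.025, 1.036)| = 5.131 m/s.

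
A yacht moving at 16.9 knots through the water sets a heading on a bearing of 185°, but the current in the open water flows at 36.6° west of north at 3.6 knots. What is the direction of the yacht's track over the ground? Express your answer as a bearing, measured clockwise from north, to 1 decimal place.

Taking east as x and north as y: velocity relative to the water = (-1.473, -16.836) knots; the water relative to ground = (-2.146, 2.890) knots.
Velocity relative to ground = (-1.473, -16.836) + (-2.146, 2.890) = (-3.619, -13.946) knots.
Bearing = atan2(-3.62, -13.95) = 194.55° clockwise from north.

194.5°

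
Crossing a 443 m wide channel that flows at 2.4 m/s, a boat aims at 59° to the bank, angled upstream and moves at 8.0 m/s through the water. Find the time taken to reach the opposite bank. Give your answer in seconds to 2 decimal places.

64.60 s

The component of the boat's velocity perpendicular to the bank is 8.0 × sin 59° = 6.857 m/s.
The current is parallel to the bank, so it does not affect the crossing time.
Time = 443 / 6.857 = 64.602 s.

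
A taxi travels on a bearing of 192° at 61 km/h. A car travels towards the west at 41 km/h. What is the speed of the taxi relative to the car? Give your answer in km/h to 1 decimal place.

66.0 km/h

Taking east as x and north as y: taxi velocity = (-12.683, -59.667) km/h; car velocity = (-41.000, 0.000) km/h.
Velocity of taxi relative to car = (-12.683, -59.667) − (-41.000, 0.000) = (28.317, -59.667) km/h.
Magnitude = |(28.317, -59.667)| = 66.046 km/h.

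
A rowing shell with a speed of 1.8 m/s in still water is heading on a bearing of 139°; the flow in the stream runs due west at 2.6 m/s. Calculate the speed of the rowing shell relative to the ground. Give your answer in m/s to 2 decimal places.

Taking east as x and north as y: velocity relative to the water = (1.181, -1.358) m/s; the water relative to ground = (-2.600, 0.000) m/s.
Velocity relative to ground = (1.181, -1.358) + (-2.600, 0.000) = (-1.419, -1.358) m/s.
Speed = |(-1.419, -1.358)| = 1.965 m/s.

1.96 m/s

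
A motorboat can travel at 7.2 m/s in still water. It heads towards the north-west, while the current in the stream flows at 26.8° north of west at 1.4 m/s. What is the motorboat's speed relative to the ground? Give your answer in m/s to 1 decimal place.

8.5 m/s

Taking east as x and north as y: velocity relative to the water = (-5.091, 5.091) m/s; the water relative to ground = (-1.250, 0.631) m/s.
Velocity relative to ground = (-5.091, 5.091) + (-1.250, 0.631) = (-6.341, 5.722) m/s.
Speed = |(-6.341, 5.722)| = 8.541 m/s.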